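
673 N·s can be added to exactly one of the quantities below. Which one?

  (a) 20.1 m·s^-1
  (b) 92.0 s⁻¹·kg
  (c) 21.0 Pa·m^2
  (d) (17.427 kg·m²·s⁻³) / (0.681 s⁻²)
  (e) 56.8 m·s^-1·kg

(e)

Reference: N·s = kg·m·s⁻²·s = kg·m·s⁻¹.
Each option:
  (a) m·s⁻¹
  (b) kg·s⁻¹
  (c) Pa·m² = N·m⁻²·m² = kg·m·s⁻²
  (d) [kg·m²·s⁻³] / [s⁻²] = kg·m²·s⁻¹
  (e) kg·m·s⁻¹  ← same
Only (e) matches kg·m·s⁻¹.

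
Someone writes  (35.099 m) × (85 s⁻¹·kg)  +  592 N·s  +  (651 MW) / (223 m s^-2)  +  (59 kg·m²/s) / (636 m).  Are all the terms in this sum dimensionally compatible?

Yes

In SI base units:
  (35.099 m) × (85 s⁻¹·kg):  [m] · [kg·s⁻¹] = kg·m·s⁻¹
  592 N·s:  N·s = kg·m·s⁻²·s = kg·m·s⁻¹
  (651 MW) / (223 m s^-2):  [kg·m²·s⁻³] / [m·s⁻²] = kg·m·s⁻¹
  (59 kg·m²/s) / (636 m):  [kg·m²·s⁻¹] / [m] = kg·m·s⁻¹
Every term reduces to kg·m·s⁻¹.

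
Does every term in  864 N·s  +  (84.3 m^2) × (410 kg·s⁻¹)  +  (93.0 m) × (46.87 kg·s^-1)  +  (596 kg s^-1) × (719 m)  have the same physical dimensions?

No

Expand each in SI base units:
  864 N·s:  N·s = kg·m·s⁻²·s = kg·m·s⁻¹
  (84.3 m^2) × (410 kg·s⁻¹):  [m²] · [kg·s⁻¹] = kg·m²·s⁻¹
  (93.0 m) × (46.87 kg·s^-1):  [m] · [kg·s⁻¹] = kg·m·s⁻¹
  (596 kg s^-1) × (719 m):  [kg·s⁻¹] · [m] = kg·m·s⁻¹
The terms do not share a single dimension (kg·m²·s⁻¹ vs kg·m·s⁻¹).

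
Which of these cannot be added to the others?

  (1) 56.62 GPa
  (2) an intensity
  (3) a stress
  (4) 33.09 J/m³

Reduce each to base SI dimensions:
  (1) Pa = N·m⁻² = kg·m⁻¹·s⁻²
  (2) [intensity] = kg·s⁻³
  (3) [stress] = kg·m⁻¹·s⁻²
  (4) J·m⁻³ = N·m·m⁻³ = kg·m⁻¹·s⁻²
All reduce to kg·m⁻¹·s⁻² except (2), which is kg·s⁻³.

(2)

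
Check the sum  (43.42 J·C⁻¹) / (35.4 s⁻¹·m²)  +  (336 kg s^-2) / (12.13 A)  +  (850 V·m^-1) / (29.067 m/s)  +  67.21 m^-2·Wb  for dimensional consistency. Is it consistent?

Dimensions:
  (43.42 J·C⁻¹) / (35.4 s⁻¹·m²):  [kg·m²·s⁻³·A⁻¹] / [m²·s⁻¹] = kg·s⁻²·A⁻¹
  (336 kg s^-2) / (12.13 A):  [kg·s⁻²] / [A] = kg·s⁻²·A⁻¹
  (850 V·m^-1) / (29.067 m/s):  [kg·m·s⁻³·A⁻¹] / [m·s⁻¹] = kg·s⁻²·A⁻¹
  67.21 m^-2·Wb:  Wb·m⁻² = V·s·m⁻² = kg·s⁻²·A⁻¹
Every term reduces to kg·s⁻²·A⁻¹.

Yes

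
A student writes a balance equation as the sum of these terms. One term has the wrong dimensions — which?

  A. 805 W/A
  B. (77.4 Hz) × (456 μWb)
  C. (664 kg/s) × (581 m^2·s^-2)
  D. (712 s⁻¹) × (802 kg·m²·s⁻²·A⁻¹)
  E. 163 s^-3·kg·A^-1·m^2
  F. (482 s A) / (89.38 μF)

C.

Expand each in SI base units:
  A. W·A⁻¹ = J·s⁻¹·A⁻¹ = kg·m²·s⁻³·A⁻¹
  B. [s⁻¹] · [kg·m²·s⁻²·A⁻¹] = kg·m²·s⁻³·A⁻¹
  C. [kg·s⁻¹] · [m²·s⁻²] = kg·m²·s⁻³
  D. [s⁻¹] · [kg·m²·s⁻²·A⁻¹] = kg·m²·s⁻³·A⁻¹
  E. kg·m²·s⁻³·A⁻¹
  F. [s·A] / [kg⁻¹·m⁻²·s⁴·A²] = kg·m²·s⁻³·A⁻¹
All reduce to kg·m²·s⁻³·A⁻¹ except C., which is kg·m²·s⁻³.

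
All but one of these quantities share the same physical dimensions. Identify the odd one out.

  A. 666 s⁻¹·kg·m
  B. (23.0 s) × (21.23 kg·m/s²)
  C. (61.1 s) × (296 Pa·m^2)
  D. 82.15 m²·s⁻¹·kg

Work out the base dimensions of each:
  A. kg·m·s⁻¹
  B. [s] · [kg·m·s⁻²] = kg·m·s⁻¹
  C. [s] · [kg·m·s⁻²] = kg·m·s⁻¹
  D. kg·m²·s⁻¹
All reduce to kg·m·s⁻¹ except D., which is kg·m²·s⁻¹.

D.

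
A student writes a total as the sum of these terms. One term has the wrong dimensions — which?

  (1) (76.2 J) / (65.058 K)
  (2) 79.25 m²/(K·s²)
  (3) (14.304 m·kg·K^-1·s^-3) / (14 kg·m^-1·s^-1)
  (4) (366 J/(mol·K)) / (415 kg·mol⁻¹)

Work out the base dimensions of each:
  (1) [kg·m²·s⁻²] / [K] = kg·m²·s⁻²·K⁻¹
  (2) m²·s⁻²·K⁻¹
  (3) [kg·m·s⁻³·K⁻¹] / [kg·m⁻¹·s⁻¹] = m²·s⁻²·K⁻¹
  (4) [kg·m²·s⁻²·K⁻¹·mol⁻¹] / [kg·mol⁻¹] = m²·s⁻²·K⁻¹
All reduce to m²·s⁻²·K⁻¹ except (1), which is kg·m²·s⁻²·K⁻¹.

(1)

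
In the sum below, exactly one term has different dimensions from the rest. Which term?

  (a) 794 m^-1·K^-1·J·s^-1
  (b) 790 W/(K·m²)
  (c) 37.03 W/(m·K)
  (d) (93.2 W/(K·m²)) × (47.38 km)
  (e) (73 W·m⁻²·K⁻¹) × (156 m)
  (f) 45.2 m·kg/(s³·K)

(b)

In SI base units:
  (a) J·s⁻¹·m⁻¹·K⁻¹ = N·m·s⁻¹·m⁻¹·K⁻¹ = kg·m·s⁻³·K⁻¹
  (b) W·m⁻²·K⁻¹ = J·s⁻¹·m⁻²·K⁻¹ = kg·s⁻³·K⁻¹
  (c) W·m⁻¹·K⁻¹ = J·s⁻¹·m⁻¹·K⁻¹ = kg·m·s⁻³·K⁻¹
  (d) [kg·s⁻³·K⁻¹] · [m] = kg·m·s⁻³·K⁻¹
  (e) [kg·s⁻³·K⁻¹] · [m] = kg·m·s⁻³·K⁻¹
  (f) kg·m·s⁻³·K⁻¹
All reduce to kg·m·s⁻³·K⁻¹ except (b), which is kg·s⁻³·K⁻¹.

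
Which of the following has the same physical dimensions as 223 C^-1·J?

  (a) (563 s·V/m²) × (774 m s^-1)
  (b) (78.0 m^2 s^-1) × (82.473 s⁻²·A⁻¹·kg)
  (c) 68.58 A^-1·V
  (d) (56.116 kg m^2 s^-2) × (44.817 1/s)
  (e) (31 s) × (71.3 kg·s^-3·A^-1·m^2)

(b)

Reference: J·C⁻¹ = N·m·(s·A)⁻¹ = kg·m²·s⁻³·A⁻¹.
Each option:
  (a) [kg·s⁻²·A⁻¹] · [m·s⁻¹] = kg·m·s⁻³·A⁻¹
  (b) [m²·s⁻¹] · [kg·s⁻²·A⁻¹] = kg·m²·s⁻³·A⁻¹  ← same
  (c) V·A⁻¹ = J·C⁻¹·A⁻¹ = kg·m²·s⁻³·A⁻²
  (d) [kg·m²·s⁻²] · [s⁻¹] = kg·m²·s⁻³
  (e) [s] · [kg·m²·s⁻³·A⁻¹] = kg·m²·s⁻²·A⁻¹
Only (b) matches kg·m²·s⁻³·A⁻¹.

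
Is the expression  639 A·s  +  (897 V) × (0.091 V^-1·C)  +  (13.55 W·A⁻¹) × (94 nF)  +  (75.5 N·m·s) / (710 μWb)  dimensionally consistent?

Yes

Reduce each to base SI dimensions:
  639 A·s:  A·s = s·A
  (897 V) × (0.091 V^-1·C):  [kg·m²·s⁻³·A⁻¹] · [kg⁻¹·m⁻²·s⁴·A²] = s·A
  (13.55 W·A⁻¹) × (94 nF):  [kg·m²·s⁻³·A⁻¹] · [kg⁻¹·m⁻²·s⁴·A²] = s·A
  (75.5 N·m·s) / (710 μWb):  [kg·m²·s⁻¹] / [kg·m²·s⁻²·A⁻¹] = s·A
Every term reduces to s·A.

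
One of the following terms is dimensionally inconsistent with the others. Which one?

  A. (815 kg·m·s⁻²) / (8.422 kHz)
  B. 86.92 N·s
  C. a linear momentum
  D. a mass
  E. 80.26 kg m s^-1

D.

In SI base units:
  A. [kg·m·s⁻²] / [s⁻¹] = kg·m·s⁻¹
  B. N·s = kg·m·s⁻²·s = kg·m·s⁻¹
  C. [linear momentum] = kg·m·s⁻¹
  D. [mass] = kg
  E. kg·m·s⁻¹
All reduce to kg·m·s⁻¹ except D., which is kg.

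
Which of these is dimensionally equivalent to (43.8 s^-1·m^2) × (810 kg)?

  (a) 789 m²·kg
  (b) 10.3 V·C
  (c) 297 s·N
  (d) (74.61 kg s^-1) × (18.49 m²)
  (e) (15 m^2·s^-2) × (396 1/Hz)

Reference: [m²·s⁻¹] · [kg] = kg·m²·s⁻¹.
Each option:
  (a) kg·m²
  (b) C·V = s·A·J·C⁻¹ = kg·m²·s⁻²
  (c) N·s = kg·m·s⁻²·s = kg·m·s⁻¹
  (d) [kg·s⁻¹] · [m²] = kg·m²·s⁻¹  ← same
  (e) [m²·s⁻²] · [s] = m²·s⁻¹
Only (d) matches kg·m²·s⁻¹.

(d)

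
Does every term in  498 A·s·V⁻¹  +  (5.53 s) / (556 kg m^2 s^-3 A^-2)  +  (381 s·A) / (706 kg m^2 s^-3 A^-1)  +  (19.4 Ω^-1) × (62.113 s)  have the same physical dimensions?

Work out the base dimensions of each:
  498 A·s·V⁻¹:  A·s·V⁻¹ = A·s·(J·C⁻¹)⁻¹ = kg⁻¹·m⁻²·s⁴·A²
  (5.53 s) / (556 kg m^2 s^-3 A^-2):  [s] / [kg·m²·s⁻³·A⁻²] = kg⁻¹·m⁻²·s⁴·A²
  (381 s·A) / (706 kg m^2 s^-3 A^-1):  [s·A] / [kg·m²·s⁻³·A⁻¹] = kg⁻¹·m⁻²·s⁴·A²
  (19.4 Ω^-1) × (62.113 s):  [kg⁻¹·m⁻²·s³·A²] · [s] = kg⁻¹·m⁻²·s⁴·A²
Every term reduces to kg⁻¹·m⁻²·s⁴·A².

Yes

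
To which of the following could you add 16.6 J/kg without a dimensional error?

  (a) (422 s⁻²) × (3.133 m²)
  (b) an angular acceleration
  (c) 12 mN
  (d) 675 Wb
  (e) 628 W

(a)

Reference: J·kg⁻¹ = N·m·kg⁻¹ = m²·s⁻².
Each option:
  (a) [s⁻²] · [m²] = m²·s⁻²  ← same
  (b) [angular acceleration] = s⁻²
  (c) N = kg·m·s⁻²
  (d) Wb = V·s = kg·m²·s⁻²·A⁻¹
  (e) W = J·s⁻¹ = kg·m²·s⁻³
Only (a) matches m²·s⁻².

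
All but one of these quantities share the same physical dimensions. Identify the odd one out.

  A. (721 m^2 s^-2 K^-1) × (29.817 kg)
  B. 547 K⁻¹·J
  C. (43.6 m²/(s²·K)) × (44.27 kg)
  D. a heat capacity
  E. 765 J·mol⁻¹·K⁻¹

Expand each in SI base units:
  A. [m²·s⁻²·K⁻¹] · [kg] = kg·m²·s⁻²·K⁻¹
  B. J·K⁻¹ = N·m·K⁻¹ = kg·m²·s⁻²·K⁻¹
  C. [m²·s⁻²·K⁻¹] · [kg] = kg·m²·s⁻²·K⁻¹
  D. [heat capacity] = kg·m²·s⁻²·K⁻¹
  E. J·mol⁻¹·K⁻¹ = N·m·mol⁻¹·K⁻¹ = kg·m²·s⁻²·K⁻¹·mol⁻¹
All reduce to kg·m²·s⁻²·K⁻¹ except E., which is kg·m²·s⁻²·K⁻¹·mol⁻¹.

E.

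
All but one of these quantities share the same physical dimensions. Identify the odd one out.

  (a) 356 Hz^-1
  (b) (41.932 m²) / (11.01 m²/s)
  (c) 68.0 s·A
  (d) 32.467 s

Dimensions:
  (a) Hz⁻¹ = (s⁻¹)⁻¹ = s
  (b) [m²] / [m²·s⁻¹] = s
  (c) A·s = s·A
  (d) s
All reduce to s except (c), which is s·A.

(c)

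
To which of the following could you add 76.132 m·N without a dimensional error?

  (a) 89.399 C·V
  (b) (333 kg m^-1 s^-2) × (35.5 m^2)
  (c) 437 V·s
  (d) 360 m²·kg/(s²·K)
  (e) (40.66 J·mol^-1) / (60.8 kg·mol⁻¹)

Reference: N·m = kg·m·s⁻²·m = kg·m²·s⁻².
Each option:
  (a) C·V = s·A·J·C⁻¹ = kg·m²·s⁻²  ← same
  (b) [kg·m⁻¹·s⁻²] · [m²] = kg·m·s⁻²
  (c) V·s = J·C⁻¹·s = kg·m²·s⁻²·A⁻¹
  (d) kg·m²·s⁻²·K⁻¹
  (e) [kg·m²·s⁻²·mol⁻¹] / [kg·mol⁻¹] = m²·s⁻²
Only (a) matches kg·m²·s⁻².

(a)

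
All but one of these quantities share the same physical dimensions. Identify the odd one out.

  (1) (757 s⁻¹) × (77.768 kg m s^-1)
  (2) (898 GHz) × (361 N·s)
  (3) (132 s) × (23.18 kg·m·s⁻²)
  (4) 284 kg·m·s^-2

Reduce each to base SI dimensions:
  (1) [s⁻¹] · [kg·m·s⁻¹] = kg·m·s⁻²
  (2) [s⁻¹] · [kg·m·s⁻¹] = kg·m·s⁻²
  (3) [s] · [kg·m·s⁻²] = kg·m·s⁻¹
  (4) kg·m·s⁻²
All reduce to kg·m·s⁻² except (3), which is kg·m·s⁻¹.

(3)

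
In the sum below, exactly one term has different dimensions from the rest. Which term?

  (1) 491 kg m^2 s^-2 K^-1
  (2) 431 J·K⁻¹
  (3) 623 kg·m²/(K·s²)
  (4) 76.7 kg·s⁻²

Expand each in SI base units:
  (1) kg·m²·s⁻²·K⁻¹
  (2) J·K⁻¹ = N·m·K⁻¹ = kg·m²·s⁻²·K⁻¹
  (3) kg·m²·s⁻²·K⁻¹
  (4) kg·s⁻²
All reduce to kg·m²·s⁻²·K⁻¹ except (4), which is kg·s⁻².

(4)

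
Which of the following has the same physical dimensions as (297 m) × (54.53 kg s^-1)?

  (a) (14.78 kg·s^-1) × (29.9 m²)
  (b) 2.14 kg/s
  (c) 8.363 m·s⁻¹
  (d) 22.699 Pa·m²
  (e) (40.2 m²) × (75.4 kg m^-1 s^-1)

Reference: [m] · [kg·s⁻¹] = kg·m·s⁻¹.
Each option:
  (a) [kg·s⁻¹] · [m²] = kg·m²·s⁻¹
  (b) kg·s⁻¹
  (c) m·s⁻¹
  (d) Pa·m² = N·m⁻²·m² = kg·m·s⁻²
  (e) [m²] · [kg·m⁻¹·s⁻¹] = kg·m·s⁻¹  ← same
Only (e) matches kg·m·s⁻¹.

(e)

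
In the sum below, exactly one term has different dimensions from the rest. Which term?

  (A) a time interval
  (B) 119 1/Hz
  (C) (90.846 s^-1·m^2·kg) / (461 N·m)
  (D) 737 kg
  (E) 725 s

Dimensions:
  (A) [time interval] = s
  (B) Hz⁻¹ = (s⁻¹)⁻¹ = s
  (C) [kg·m²·s⁻¹] / [kg·m²·s⁻²] = s
  (D) kg
  (E) s
All reduce to s except (D), which is kg.

(D)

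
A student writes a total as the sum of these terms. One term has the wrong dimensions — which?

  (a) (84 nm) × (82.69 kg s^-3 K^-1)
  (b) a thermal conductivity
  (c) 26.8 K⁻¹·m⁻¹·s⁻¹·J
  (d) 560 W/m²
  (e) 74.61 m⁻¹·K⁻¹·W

In SI base units:
  (a) [m] · [kg·s⁻³·K⁻¹] = kg·m·s⁻³·K⁻¹
  (b) [thermal conductivity] = kg·m·s⁻³·K⁻¹
  (c) J·s⁻¹·m⁻¹·K⁻¹ = N·m·s⁻¹·m⁻¹·K⁻¹ = kg·m·s⁻³·K⁻¹
  (d) W·m⁻² = J·s⁻¹·m⁻² = kg·s⁻³
  (e) W·m⁻¹·K⁻¹ = J·s⁻¹·m⁻¹·K⁻¹ = kg·m·s⁻³·K⁻¹
All reduce to kg·m·s⁻³·K⁻¹ except (d), which is kg·s⁻³.

(d)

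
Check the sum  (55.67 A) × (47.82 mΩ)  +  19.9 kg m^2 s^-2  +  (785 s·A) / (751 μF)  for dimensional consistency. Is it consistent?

No

Dimensions:
  (55.67 A) × (47.82 mΩ):  [A] · [kg·m²·s⁻³·A⁻²] = kg·m²·s⁻³·A⁻¹
  19.9 kg m^2 s^-2:  kg·m²·s⁻²
  (785 s·A) / (751 μF):  [s·A] / [kg⁻¹·m⁻²·s⁴·A²] = kg·m²·s⁻³·A⁻¹
The terms do not share a single dimension (kg·m²·s⁻² vs kg·m²·s⁻³·A⁻¹).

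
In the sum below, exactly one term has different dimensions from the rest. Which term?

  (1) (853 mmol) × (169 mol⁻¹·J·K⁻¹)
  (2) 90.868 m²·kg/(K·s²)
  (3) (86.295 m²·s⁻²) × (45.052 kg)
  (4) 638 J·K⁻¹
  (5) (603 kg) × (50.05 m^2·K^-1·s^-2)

Reduce each to base SI dimensions:
  (1) [mol] · [kg·m²·s⁻²·K⁻¹·mol⁻¹] = kg·m²·s⁻²·K⁻¹
  (2) kg·m²·s⁻²·K⁻¹
  (3) [m²·s⁻²] · [kg] = kg·m²·s⁻²
  (4) J·K⁻¹ = N·m·K⁻¹ = kg·m²·s⁻²·K⁻¹
  (5) [kg] · [m²·s⁻²·K⁻¹] = kg·m²·s⁻²·K⁻¹
All reduce to kg·m²·s⁻²·K⁻¹ except (3), which is kg·m²·s⁻².

(3)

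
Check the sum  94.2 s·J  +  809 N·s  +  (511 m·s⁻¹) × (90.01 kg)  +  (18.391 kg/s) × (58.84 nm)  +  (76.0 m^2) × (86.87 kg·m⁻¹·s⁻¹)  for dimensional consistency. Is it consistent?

In SI base units:
  94.2 s·J:  J·s = N·m·s = kg·m²·s⁻¹
  809 N·s:  N·s = kg·m·s⁻²·s = kg·m·s⁻¹
  (511 m·s⁻¹) × (90.01 kg):  [m·s⁻¹] · [kg] = kg·m·s⁻¹
  (18.391 kg/s) × (58.84 nm):  [kg·s⁻¹] · [m] = kg·m·s⁻¹
  (76.0 m^2) × (86.87 kg·m⁻¹·s⁻¹):  [m²] · [kg·m⁻¹·s⁻¹] = kg·m·s⁻¹
The terms do not share a single dimension (kg·m²·s⁻¹ vs kg·m·s⁻¹).

No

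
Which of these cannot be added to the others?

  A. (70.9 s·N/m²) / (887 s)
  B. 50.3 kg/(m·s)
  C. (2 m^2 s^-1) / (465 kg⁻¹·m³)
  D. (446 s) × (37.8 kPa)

Reduce each to base SI dimensions:
  A. [kg·m⁻¹·s⁻¹] / [s] = kg·m⁻¹·s⁻²
  B. kg·m⁻¹·s⁻¹
  C. [m²·s⁻¹] / [kg⁻¹·m³] = kg·m⁻¹·s⁻¹
  D. [s] · [kg·m⁻¹·s⁻²] = kg·m⁻¹·s⁻¹
All reduce to kg·m⁻¹·s⁻¹ except A., which is kg·m⁻¹·s⁻².

A.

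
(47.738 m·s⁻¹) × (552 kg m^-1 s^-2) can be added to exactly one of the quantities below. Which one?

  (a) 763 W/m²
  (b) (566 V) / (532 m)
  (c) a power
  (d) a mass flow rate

Reference: [m·s⁻¹] · [kg·m⁻¹·s⁻²] = kg·s⁻³.
Each option:
  (a) W·m⁻² = J·s⁻¹·m⁻² = kg·s⁻³  ← same
  (b) [kg·m²·s⁻³·A⁻¹] / [m] = kg·m·s⁻³·A⁻¹
  (c) [power] = kg·m²·s⁻³
  (d) [mass flow rate] = kg·s⁻¹
Only (a) matches kg·s⁻³.

(a)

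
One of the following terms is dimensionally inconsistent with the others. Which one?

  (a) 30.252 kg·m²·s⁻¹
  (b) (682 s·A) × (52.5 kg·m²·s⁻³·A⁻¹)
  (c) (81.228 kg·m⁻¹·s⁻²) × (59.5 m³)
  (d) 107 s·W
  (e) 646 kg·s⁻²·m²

(a)

Reduce each to base SI dimensions:
  (a) kg·m²·s⁻¹
  (b) [s·A] · [kg·m²·s⁻³·A⁻¹] = kg·m²·s⁻²
  (c) [kg·m⁻¹·s⁻²] · [m³] = kg·m²·s⁻²
  (d) W·s = J·s⁻¹·s = kg·m²·s⁻²
  (e) kg·m²·s⁻²
All reduce to kg·m²·s⁻² except (a), which is kg·m²·s⁻¹.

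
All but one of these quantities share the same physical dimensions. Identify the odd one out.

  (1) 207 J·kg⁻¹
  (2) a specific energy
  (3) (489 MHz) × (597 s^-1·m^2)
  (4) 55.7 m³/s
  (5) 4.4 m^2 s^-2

Reduce each to base SI dimensions:
  (1) J·kg⁻¹ = N·m·kg⁻¹ = m²·s⁻²
  (2) [specific energy] = m²·s⁻²
  (3) [s⁻¹] · [m²·s⁻¹] = m²·s⁻²
  (4) m³·s⁻¹
  (5) m²·s⁻²
All reduce to m²·s⁻² except (4), which is m³·s⁻¹.

(4)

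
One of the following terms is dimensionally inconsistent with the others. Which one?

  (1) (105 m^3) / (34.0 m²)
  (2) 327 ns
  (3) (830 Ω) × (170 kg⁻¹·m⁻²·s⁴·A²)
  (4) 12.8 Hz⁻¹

In SI base units:
  (1) [m³] / [m²] = m
  (2) s
  (3) [kg·m²·s⁻³·A⁻²] · [kg⁻¹·m⁻²·s⁴·A²] = s
  (4) Hz⁻¹ = (s⁻¹)⁻¹ = s
All reduce to s except (1), which is m.

(1)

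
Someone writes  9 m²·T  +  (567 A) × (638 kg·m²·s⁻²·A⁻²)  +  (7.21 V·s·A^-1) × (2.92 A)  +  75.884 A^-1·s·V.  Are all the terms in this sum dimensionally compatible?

No

Work out the base dimensions of each:
  9 m²·T:  T·m² = Wb·m⁻²·m² = kg·m²·s⁻²·A⁻¹
  (567 A) × (638 kg·m²·s⁻²·A⁻²):  [A] · [kg·m²·s⁻²·A⁻²] = kg·m²·s⁻²·A⁻¹
  (7.21 V·s·A^-1) × (2.92 A):  [kg·m²·s⁻²·A⁻²] · [A] = kg·m²·s⁻²·A⁻¹
  75.884 A^-1·s·V:  V·s·A⁻¹ = J·C⁻¹·s·A⁻¹ = kg·m²·s⁻²·A⁻²
The terms do not share a single dimension (kg·m²·s⁻²·A⁻² vs kg·m²·s⁻²·A⁻¹).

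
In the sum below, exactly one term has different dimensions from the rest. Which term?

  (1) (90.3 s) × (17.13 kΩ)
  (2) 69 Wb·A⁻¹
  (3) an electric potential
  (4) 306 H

Dimensions:
  (1) [s] · [kg·m²·s⁻³·A⁻²] = kg·m²·s⁻²·A⁻²
  (2) Wb·A⁻¹ = V·s·A⁻¹ = kg·m²·s⁻²·A⁻²
  (3) [electric potential] = kg·m²·s⁻³·A⁻¹
  (4) H = V·s·A⁻¹ = kg·m²·s⁻²·A⁻²
All reduce to kg·m²·s⁻²·A⁻² except (3), which is kg·m²·s⁻³·A⁻¹.

(3)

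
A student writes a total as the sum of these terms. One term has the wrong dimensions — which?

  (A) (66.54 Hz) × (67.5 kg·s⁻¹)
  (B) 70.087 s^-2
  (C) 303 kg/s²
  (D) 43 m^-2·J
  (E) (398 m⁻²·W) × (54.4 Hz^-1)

Expand each in SI base units:
  (A) [s⁻¹] · [kg·s⁻¹] = kg·s⁻²
  (B) s⁻²
  (C) kg·s⁻²
  (D) J·m⁻² = N·m·m⁻² = kg·s⁻²
  (E) [kg·s⁻³] · [s] = kg·s⁻²
All reduce to kg·s⁻² except (B), which is s⁻².

(B)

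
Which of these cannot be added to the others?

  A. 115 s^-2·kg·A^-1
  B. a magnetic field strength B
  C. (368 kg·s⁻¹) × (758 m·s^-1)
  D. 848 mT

C.

In SI base units:
  A. kg·s⁻²·A⁻¹
  B. [magnetic field strength B] = kg·s⁻²·A⁻¹
  C. [kg·s⁻¹] · [m·s⁻¹] = kg·m·s⁻²
  D. T = Wb·m⁻² = kg·s⁻²·A⁻¹
All reduce to kg·s⁻²·A⁻¹ except C., which is kg·m·s⁻².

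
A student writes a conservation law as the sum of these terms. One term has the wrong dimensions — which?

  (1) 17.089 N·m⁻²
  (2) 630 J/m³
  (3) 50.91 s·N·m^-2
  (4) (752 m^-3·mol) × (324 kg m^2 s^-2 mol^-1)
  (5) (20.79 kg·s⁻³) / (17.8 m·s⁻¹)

In SI base units:
  (1) N·m⁻² = kg·m·s⁻²·m⁻² = kg·m⁻¹·s⁻²
  (2) J·m⁻³ = N·m·m⁻³ = kg·m⁻¹·s⁻²
  (3) N·s·m⁻² = kg·m·s⁻²·s·m⁻² = kg·m⁻¹·s⁻¹
  (4) [m⁻³·mol] · [kg·m²·s⁻²·mol⁻¹] = kg·m⁻¹·s⁻²
  (5) [kg·s⁻³] / [m·s⁻¹] = kg·m⁻¹·s⁻²
All reduce to kg·m⁻¹·s⁻² except (3), which is kg·m⁻¹·s⁻¹.

(3)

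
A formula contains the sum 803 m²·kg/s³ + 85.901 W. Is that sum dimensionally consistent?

Work out the base dimensions of each:
  803 m²·kg/s³:  kg·m²·s⁻³
  85.901 W:  W = J·s⁻¹ = kg·m²·s⁻³
Both are kg·m²·s⁻³, so they have the same dimensions and can be added.

Yes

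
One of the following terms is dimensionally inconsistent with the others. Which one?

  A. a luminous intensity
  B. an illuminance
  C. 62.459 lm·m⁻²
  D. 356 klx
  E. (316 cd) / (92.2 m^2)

In SI base units:
  A. [luminous intensity] = cd
  B. [illuminance] = m⁻²·cd
  C. lm·m⁻² = cd·m⁻² = m⁻²·cd
  D. lx = lm·m⁻² = m⁻²·cd
  E. [cd] / [m²] = m⁻²·cd
All reduce to m⁻²·cd except A., which is cd.

A.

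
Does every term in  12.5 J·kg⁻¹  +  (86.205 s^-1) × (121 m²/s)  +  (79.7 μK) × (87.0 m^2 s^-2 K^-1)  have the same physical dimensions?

Yes

Work out the base dimensions of each:
  12.5 J·kg⁻¹:  J·kg⁻¹ = N·m·kg⁻¹ = m²·s⁻²
  (86.205 s^-1) × (121 m²/s):  [s⁻¹] · [m²·s⁻¹] = m²·s⁻²
  (79.7 μK) × (87.0 m^2 s^-2 K^-1):  [K] · [m²·s⁻²·K⁻¹] = m²·s⁻²
Every term reduces to m²·s⁻².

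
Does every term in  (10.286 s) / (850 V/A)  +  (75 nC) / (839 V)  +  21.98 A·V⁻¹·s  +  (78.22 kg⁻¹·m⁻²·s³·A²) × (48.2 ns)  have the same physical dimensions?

In SI base units:
  (10.286 s) / (850 V/A):  [s] / [kg·m²·s⁻³·A⁻²] = kg⁻¹·m⁻²·s⁴·A²
  (75 nC) / (839 V):  [s·A] / [kg·m²·s⁻³·A⁻¹] = kg⁻¹·m⁻²·s⁴·A²
  21.98 A·V⁻¹·s:  A·s·V⁻¹ = A·s·(J·C⁻¹)⁻¹ = kg⁻¹·m⁻²·s⁴·A²
  (78.22 kg⁻¹·m⁻²·s³·A²) × (48.2 ns):  [kg⁻¹·m⁻²·s³·A²] · [s] = kg⁻¹·m⁻²·s⁴·A²
Every term reduces to kg⁻¹·m⁻²·s⁴·A².

Yes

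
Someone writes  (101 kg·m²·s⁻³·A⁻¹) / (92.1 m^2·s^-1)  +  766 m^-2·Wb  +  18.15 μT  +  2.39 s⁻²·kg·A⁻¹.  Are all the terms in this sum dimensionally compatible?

Work out the base dimensions of each:
  (101 kg·m²·s⁻³·A⁻¹) / (92.1 m^2·s^-1):  [kg·m²·s⁻³·A⁻¹] / [m²·s⁻¹] = kg·s⁻²·A⁻¹
  766 m^-2·Wb:  Wb·m⁻² = V·s·m⁻² = kg·s⁻²·A⁻¹
  18.15 μT:  T = Wb·m⁻² = kg·s⁻²·A⁻¹
  2.39 s⁻²·kg·A⁻¹:  kg·s⁻²·A⁻¹
Every term reduces to kg·s⁻²·A⁻¹.

Yes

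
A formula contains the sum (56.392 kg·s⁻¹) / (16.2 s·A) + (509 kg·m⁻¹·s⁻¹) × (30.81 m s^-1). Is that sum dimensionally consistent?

Dimensions:
  (56.392 kg·s⁻¹) / (16.2 s·A):  [kg·s⁻¹] / [s·A] = kg·s⁻²·A⁻¹
  (509 kg·m⁻¹·s⁻¹) × (30.81 m s^-1):  [kg·m⁻¹·s⁻¹] · [m·s⁻¹] = kg·s⁻²
kg·s⁻²·A⁻¹ ≠ kg·s⁻², so they cannot be added.

No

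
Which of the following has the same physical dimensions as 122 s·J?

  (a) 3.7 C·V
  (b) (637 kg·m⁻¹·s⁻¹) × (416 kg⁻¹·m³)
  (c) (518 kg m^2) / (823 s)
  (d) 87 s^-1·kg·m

Reference: J·s = N·m·s = kg·m²·s⁻¹.
Each option:
  (a) C·V = s·A·J·C⁻¹ = kg·m²·s⁻²
  (b) [kg·m⁻¹·s⁻¹] · [kg⁻¹·m³] = m²·s⁻¹
  (c) [kg·m²] / [s] = kg·m²·s⁻¹  ← same
  (d) kg·m·s⁻¹
Only (c) matches kg·m²·s⁻¹.

(c)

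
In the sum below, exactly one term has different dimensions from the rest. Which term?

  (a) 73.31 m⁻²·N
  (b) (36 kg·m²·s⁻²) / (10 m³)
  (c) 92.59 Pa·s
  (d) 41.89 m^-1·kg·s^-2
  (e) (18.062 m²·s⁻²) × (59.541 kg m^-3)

(c)

Reduce each to base SI dimensions:
  (a) N·m⁻² = kg·m·s⁻²·m⁻² = kg·m⁻¹·s⁻²
  (b) [kg·m²·s⁻²] / [m³] = kg·m⁻¹·s⁻²
  (c) Pa·s = N·m⁻²·s = kg·m⁻¹·s⁻¹
  (d) kg·m⁻¹·s⁻²
  (e) [m²·s⁻²] · [kg·m⁻³] = kg·m⁻¹·s⁻²
All reduce to kg·m⁻¹·s⁻² except (c), which is kg·m⁻¹·s⁻¹.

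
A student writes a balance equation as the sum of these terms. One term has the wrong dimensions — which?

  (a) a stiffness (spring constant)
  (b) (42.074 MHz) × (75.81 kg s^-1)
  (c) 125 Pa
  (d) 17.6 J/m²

Dimensions:
  (a) [stiffness (spring constant)] = kg·s⁻²
  (b) [s⁻¹] · [kg·s⁻¹] = kg·s⁻²
  (c) Pa = N·m⁻² = kg·m⁻¹·s⁻²
  (d) J·m⁻² = N·m·m⁻² = kg·s⁻²
All reduce to kg·s⁻² except (c), which is kg·m⁻¹·s⁻².

(c)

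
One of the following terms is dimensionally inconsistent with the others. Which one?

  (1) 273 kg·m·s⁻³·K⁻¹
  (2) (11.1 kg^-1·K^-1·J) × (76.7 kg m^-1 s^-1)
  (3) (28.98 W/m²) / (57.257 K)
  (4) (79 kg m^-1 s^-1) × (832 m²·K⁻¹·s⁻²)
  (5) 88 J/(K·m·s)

(3)

Reduce each to base SI dimensions:
  (1) kg·m·s⁻³·K⁻¹
  (2) [m²·s⁻²·K⁻¹] · [kg·m⁻¹·s⁻¹] = kg·m·s⁻³·K⁻¹
  (3) [kg·s⁻³] / [K] = kg·s⁻³·K⁻¹
  (4) [kg·m⁻¹·s⁻¹] · [m²·s⁻²·K⁻¹] = kg·m·s⁻³·K⁻¹
  (5) J·s⁻¹·m⁻¹·K⁻¹ = N·m·s⁻¹·m⁻¹·K⁻¹ = kg·m·s⁻³·K⁻¹
All reduce to kg·m·s⁻³·K⁻¹ except (3), which is kg·s⁻³·K⁻¹.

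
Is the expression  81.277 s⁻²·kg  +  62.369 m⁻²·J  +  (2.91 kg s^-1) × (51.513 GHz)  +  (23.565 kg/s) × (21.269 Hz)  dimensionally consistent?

Yes

Expand each in SI base units:
  81.277 s⁻²·kg:  kg·s⁻²
  62.369 m⁻²·J:  J·m⁻² = N·m·m⁻² = kg·s⁻²
  (2.91 kg s^-1) × (51.513 GHz):  [kg·s⁻¹] · [s⁻¹] = kg·s⁻²
  (23.565 kg/s) × (21.269 Hz):  [kg·s⁻¹] · [s⁻¹] = kg·s⁻²
Every term reduces to kg·s⁻².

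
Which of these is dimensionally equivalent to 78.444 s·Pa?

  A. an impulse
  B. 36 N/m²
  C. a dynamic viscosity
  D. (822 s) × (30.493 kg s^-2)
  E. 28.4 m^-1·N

C.

Reference: Pa·s = N·m⁻²·s = kg·m⁻¹·s⁻¹.
Each option:
  A. [impulse] = kg·m·s⁻¹
  B. N·m⁻² = kg·m·s⁻²·m⁻² = kg·m⁻¹·s⁻²
  C. [dynamic viscosity] = kg·m⁻¹·s⁻¹  ← same
  D. [s] · [kg·s⁻²] = kg·s⁻¹
  E. N·m⁻¹ = kg·m·s⁻²·m⁻¹ = kg·s⁻²
Only C. matches kg·m⁻¹·s⁻¹.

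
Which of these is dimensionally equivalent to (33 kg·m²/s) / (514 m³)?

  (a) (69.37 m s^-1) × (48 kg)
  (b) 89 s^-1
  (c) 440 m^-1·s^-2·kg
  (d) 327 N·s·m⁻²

Reference: [kg·m²·s⁻¹] / [m³] = kg·m⁻¹·s⁻¹.
Each option:
  (a) [m·s⁻¹] · [kg] = kg·m·s⁻¹
  (b) s⁻¹
  (c) kg·m⁻¹·s⁻²
  (d) N·s·m⁻² = kg·m·s⁻²·s·m⁻² = kg·m⁻¹·s⁻¹  ← same
Only (d) matches kg·m⁻¹·s⁻¹.

(d)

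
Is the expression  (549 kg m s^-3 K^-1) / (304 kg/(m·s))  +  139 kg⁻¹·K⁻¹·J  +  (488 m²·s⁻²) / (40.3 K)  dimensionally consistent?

Yes

Work out the base dimensions of each:
  (549 kg m s^-3 K^-1) / (304 kg/(m·s)):  [kg·m·s⁻³·K⁻¹] / [kg·m⁻¹·s⁻¹] = m²·s⁻²·K⁻¹
  139 kg⁻¹·K⁻¹·J:  J·kg⁻¹·K⁻¹ = N·m·kg⁻¹·K⁻¹ = m²·s⁻²·K⁻¹
  (488 m²·s⁻²) / (40.3 K):  [m²·s⁻²] / [K] = m²·s⁻²·K⁻¹
Every term reduces to m²·s⁻²·K⁻¹.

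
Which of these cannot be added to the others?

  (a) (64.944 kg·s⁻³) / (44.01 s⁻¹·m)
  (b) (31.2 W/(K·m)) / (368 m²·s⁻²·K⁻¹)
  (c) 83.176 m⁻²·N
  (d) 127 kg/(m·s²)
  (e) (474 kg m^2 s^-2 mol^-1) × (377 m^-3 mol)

(b)

Dimensions:
  (a) [kg·s⁻³] / [m·s⁻¹] = kg·m⁻¹·s⁻²
  (b) [kg·m·s⁻³·K⁻¹] / [m²·s⁻²·K⁻¹] = kg·m⁻¹·s⁻¹
  (c) N·m⁻² = kg·m·s⁻²·m⁻² = kg·m⁻¹·s⁻²
  (d) kg·m⁻¹·s⁻²
  (e) [kg·m²·s⁻²·mol⁻¹] · [m⁻³·mol] = kg·m⁻¹·s⁻²
All reduce to kg·m⁻¹·s⁻² except (b), which is kg·m⁻¹·s⁻¹.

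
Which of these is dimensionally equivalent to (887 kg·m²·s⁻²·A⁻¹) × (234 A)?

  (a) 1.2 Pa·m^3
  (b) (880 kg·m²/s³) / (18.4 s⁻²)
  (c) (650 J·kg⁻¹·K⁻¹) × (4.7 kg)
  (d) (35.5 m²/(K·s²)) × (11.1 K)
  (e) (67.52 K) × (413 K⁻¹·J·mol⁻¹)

(a)

Reference: [kg·m²·s⁻²·A⁻¹] · [A] = kg·m²·s⁻².
Each option:
  (a) Pa·m³ = N·m⁻²·m³ = kg·m²·s⁻²  ← same
  (b) [kg·m²·s⁻³] / [s⁻²] = kg·m²·s⁻¹
  (c) [m²·s⁻²·K⁻¹] · [kg] = kg·m²·s⁻²·K⁻¹
  (d) [m²·s⁻²·K⁻¹] · [K] = m²·s⁻²
  (e) [K] · [kg·m²·s⁻²·K⁻¹·mol⁻¹] = kg·m²·s⁻²·mol⁻¹
Only (a) matches kg·m²·s⁻².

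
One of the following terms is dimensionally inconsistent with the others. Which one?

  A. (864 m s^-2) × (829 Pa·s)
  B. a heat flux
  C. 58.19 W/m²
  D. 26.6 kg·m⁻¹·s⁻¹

Dimensions:
  A. [m·s⁻²] · [kg·m⁻¹·s⁻¹] = kg·s⁻³
  B. [heat flux] = kg·s⁻³
  C. W·m⁻² = J·s⁻¹·m⁻² = kg·s⁻³
  D. kg·m⁻¹·s⁻¹
All reduce to kg·s⁻³ except D., which is kg·m⁻¹·s⁻¹.

D.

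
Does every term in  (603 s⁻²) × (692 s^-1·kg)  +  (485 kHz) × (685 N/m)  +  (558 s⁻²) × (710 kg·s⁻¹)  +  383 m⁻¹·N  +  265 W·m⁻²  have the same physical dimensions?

No

Work out the base dimensions of each:
  (603 s⁻²) × (692 s^-1·kg):  [s⁻²] · [kg·s⁻¹] = kg·s⁻³
  (485 kHz) × (685 N/m):  [s⁻¹] · [kg·s⁻²] = kg·s⁻³
  (558 s⁻²) × (710 kg·s⁻¹):  [s⁻²] · [kg·s⁻¹] = kg·s⁻³
  383 m⁻¹·N:  N·m⁻¹ = kg·m·s⁻²·m⁻¹ = kg·s⁻²
  265 W·m⁻²:  W·m⁻² = J·s⁻¹·m⁻² = kg·s⁻³
The terms do not share a single dimension (kg·s⁻² vs kg·s⁻³).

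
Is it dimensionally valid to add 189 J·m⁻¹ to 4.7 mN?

Work out the base dimensions of each:
  189 J·m⁻¹:  J·m⁻¹ = N·m·m⁻¹ = kg·m·s⁻²
  4.7 mN:  N = kg·m·s⁻²
Both are kg·m·s⁻², so they have the same dimensions and can be added.

Yes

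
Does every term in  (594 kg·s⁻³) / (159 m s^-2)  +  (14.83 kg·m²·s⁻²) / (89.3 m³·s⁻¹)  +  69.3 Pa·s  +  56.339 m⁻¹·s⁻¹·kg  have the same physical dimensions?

Yes

Dimensions:
  (594 kg·s⁻³) / (159 m s^-2):  [kg·s⁻³] / [m·s⁻²] = kg·m⁻¹·s⁻¹
  (14.83 kg·m²·s⁻²) / (89.3 m³·s⁻¹):  [kg·m²·s⁻²] / [m³·s⁻¹] = kg·m⁻¹·s⁻¹
  69.3 Pa·s:  Pa·s = N·m⁻²·s = kg·m⁻¹·s⁻¹
  56.339 m⁻¹·s⁻¹·kg:  kg·m⁻¹·s⁻¹
Every term reduces to kg·m⁻¹·s⁻¹.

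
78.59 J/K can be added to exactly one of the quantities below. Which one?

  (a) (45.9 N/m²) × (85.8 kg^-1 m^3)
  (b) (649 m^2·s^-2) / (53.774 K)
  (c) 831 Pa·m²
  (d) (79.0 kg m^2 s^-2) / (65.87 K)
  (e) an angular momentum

(d)

Reference: J·K⁻¹ = N·m·K⁻¹ = kg·m²·s⁻²·K⁻¹.
Each option:
  (a) [kg·m⁻¹·s⁻²] · [kg⁻¹·m³] = m²·s⁻²
  (b) [m²·s⁻²] / [K] = m²·s⁻²·K⁻¹
  (c) Pa·m² = N·m⁻²·m² = kg·m·s⁻²
  (d) [kg·m²·s⁻²] / [K] = kg·m²·s⁻²·K⁻¹  ← same
  (e) [angular momentum] = kg·m²·s⁻¹
Only (d) matches kg·m²·s⁻²·K⁻¹.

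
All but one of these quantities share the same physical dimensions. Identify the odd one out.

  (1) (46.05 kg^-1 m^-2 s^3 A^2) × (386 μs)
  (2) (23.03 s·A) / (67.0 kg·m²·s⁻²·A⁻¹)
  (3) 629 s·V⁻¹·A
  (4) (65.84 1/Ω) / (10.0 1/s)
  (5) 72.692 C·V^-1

(2)

Expand each in SI base units:
  (1) [kg⁻¹·m⁻²·s³·A²] · [s] = kg⁻¹·m⁻²·s⁴·A²
  (2) [s·A] / [kg·m²·s⁻²·A⁻¹] = kg⁻¹·m⁻²·s³·A²
  (3) A·s·V⁻¹ = A·s·(J·C⁻¹)⁻¹ = kg⁻¹·m⁻²·s⁴·A²
  (4) [kg⁻¹·m⁻²·s³·A²] / [s⁻¹] = kg⁻¹·m⁻²·s⁴·A²
  (5) C·V⁻¹ = s·A·(J·C⁻¹)⁻¹ = kg⁻¹·m⁻²·s⁴·A²
All reduce to kg⁻¹·m⁻²·s⁴·A² except (2), which is kg⁻¹·m⁻²·s³·A².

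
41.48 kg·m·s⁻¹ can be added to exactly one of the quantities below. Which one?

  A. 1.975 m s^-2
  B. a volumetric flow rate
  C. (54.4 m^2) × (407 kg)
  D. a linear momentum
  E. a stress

Reference: kg·m·s⁻¹.
Each option:
  A. m·s⁻²
  B. [volumetric flow rate] = m³·s⁻¹
  C. [m²] · [kg] = kg·m²
  D. [linear momentum] = kg·m·s⁻¹  ← same
  E. [stress] = kg·m⁻¹·s⁻²
Only D. matches kg·m·s⁻¹.

D.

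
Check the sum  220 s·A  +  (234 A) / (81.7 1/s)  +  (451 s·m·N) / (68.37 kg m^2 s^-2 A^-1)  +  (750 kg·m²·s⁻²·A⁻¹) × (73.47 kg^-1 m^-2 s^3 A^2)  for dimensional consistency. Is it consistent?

Yes

Work out the base dimensions of each:
  220 s·A:  A·s = s·A
  (234 A) / (81.7 1/s):  [A] / [s⁻¹] = s·A
  (451 s·m·N) / (68.37 kg m^2 s^-2 A^-1):  [kg·m²·s⁻¹] / [kg·m²·s⁻²·A⁻¹] = s·A
  (750 kg·m²·s⁻²·A⁻¹) × (73.47 kg^-1 m^-2 s^3 A^2):  [kg·m²·s⁻²·A⁻¹] · [kg⁻¹·m⁻²·s³·A²] = s·A
Every term reduces to s·A.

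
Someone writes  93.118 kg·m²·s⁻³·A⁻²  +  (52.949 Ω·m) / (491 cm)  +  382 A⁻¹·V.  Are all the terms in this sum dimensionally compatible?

Yes

Dimensions:
  93.118 kg·m²·s⁻³·A⁻²:  kg·m²·s⁻³·A⁻²
  (52.949 Ω·m) / (491 cm):  [kg·m³·s⁻³·A⁻²] / [m] = kg·m²·s⁻³·A⁻²
  382 A⁻¹·V:  V·A⁻¹ = J·C⁻¹·A⁻¹ = kg·m²·s⁻³·A⁻²
Every term reduces to kg·m²·s⁻³·A⁻².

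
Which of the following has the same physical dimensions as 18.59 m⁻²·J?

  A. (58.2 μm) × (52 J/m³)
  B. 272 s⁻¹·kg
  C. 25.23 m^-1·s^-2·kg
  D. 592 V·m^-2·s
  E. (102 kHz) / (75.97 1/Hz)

Reference: J·m⁻² = N·m·m⁻² = kg·s⁻².
Each option:
  A. [m] · [kg·m⁻¹·s⁻²] = kg·s⁻²  ← same
  B. kg·s⁻¹
  C. kg·m⁻¹·s⁻²
  D. V·s·m⁻² = J·C⁻¹·s·m⁻² = kg·s⁻²·A⁻¹
  E. [s⁻¹] / [s] = s⁻²
Only A. matches kg·s⁻².

A.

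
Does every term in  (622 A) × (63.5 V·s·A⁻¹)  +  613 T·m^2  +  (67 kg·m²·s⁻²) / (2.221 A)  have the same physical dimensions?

Yes

Expand each in SI base units:
  (622 A) × (63.5 V·s·A⁻¹):  [A] · [kg·m²·s⁻²·A⁻²] = kg·m²·s⁻²·A⁻¹
  613 T·m^2:  T·m² = Wb·m⁻²·m² = kg·m²·s⁻²·A⁻¹
  (67 kg·m²·s⁻²) / (2.221 A):  [kg·m²·s⁻²] / [A] = kg·m²·s⁻²·A⁻¹
Every term reduces to kg·m²·s⁻²·A⁻¹.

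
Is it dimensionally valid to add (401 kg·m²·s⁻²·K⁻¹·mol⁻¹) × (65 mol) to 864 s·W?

No

In SI base units:
  (401 kg·m²·s⁻²·K⁻¹·mol⁻¹) × (65 mol):  [kg·m²·s⁻²·K⁻¹·mol⁻¹] · [mol] = kg·m²·s⁻²·K⁻¹
  864 s·W:  W·s = J·s⁻¹·s = kg·m²·s⁻²
kg·m²·s⁻²·K⁻¹ ≠ kg·m²·s⁻², so they cannot be added.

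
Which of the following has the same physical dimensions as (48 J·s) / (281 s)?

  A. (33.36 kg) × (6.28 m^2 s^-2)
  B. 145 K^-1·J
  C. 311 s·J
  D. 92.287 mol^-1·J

A.

Reference: [kg·m²·s⁻¹] / [s] = kg·m²·s⁻².
Each option:
  A. [kg] · [m²·s⁻²] = kg·m²·s⁻²  ← same
  B. J·K⁻¹ = N·m·K⁻¹ = kg·m²·s⁻²·K⁻¹
  C. J·s = N·m·s = kg·m²·s⁻¹
  D. J·mol⁻¹ = N·m·mol⁻¹ = kg·m²·s⁻²·mol⁻¹
Only A. matches kg·m²·s⁻².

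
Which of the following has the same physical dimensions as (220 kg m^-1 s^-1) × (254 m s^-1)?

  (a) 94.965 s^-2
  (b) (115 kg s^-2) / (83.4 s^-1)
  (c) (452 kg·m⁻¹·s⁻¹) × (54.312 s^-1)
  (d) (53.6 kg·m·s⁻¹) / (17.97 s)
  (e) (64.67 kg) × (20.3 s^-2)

Reference: [kg·m⁻¹·s⁻¹] · [m·s⁻¹] = kg·s⁻².
Each option:
  (a) s⁻²
  (b) [kg·s⁻²] / [s⁻¹] = kg·s⁻¹
  (c) [kg·m⁻¹·s⁻¹] · [s⁻¹] = kg·m⁻¹·s⁻²
  (d) [kg·m·s⁻¹] / [s] = kg·m·s⁻²
  (e) [kg] · [s⁻²] = kg·s⁻²  ← same
Only (e) matches kg·s⁻².

(e)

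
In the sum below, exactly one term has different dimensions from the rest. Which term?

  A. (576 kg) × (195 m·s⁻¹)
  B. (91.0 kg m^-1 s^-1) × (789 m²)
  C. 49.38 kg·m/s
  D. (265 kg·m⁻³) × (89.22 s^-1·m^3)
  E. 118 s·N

Dimensions:
  A. [kg] · [m·s⁻¹] = kg·m·s⁻¹
  B. [kg·m⁻¹·s⁻¹] · [m²] = kg·m·s⁻¹
  C. kg·m·s⁻¹
  D. [kg·m⁻³] · [m³·s⁻¹] = kg·s⁻¹
  E. N·s = kg·m·s⁻²·s = kg·m·s⁻¹
All reduce to kg·m·s⁻¹ except D., which is kg·s⁻¹.

D.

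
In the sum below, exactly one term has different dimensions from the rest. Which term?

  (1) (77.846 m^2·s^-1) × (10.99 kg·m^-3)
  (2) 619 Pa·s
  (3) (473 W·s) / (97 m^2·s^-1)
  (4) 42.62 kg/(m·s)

(3)

Dimensions:
  (1) [m²·s⁻¹] · [kg·m⁻³] = kg·m⁻¹·s⁻¹
  (2) Pa·s = N·m⁻²·s = kg·m⁻¹·s⁻¹
  (3) [kg·m²·s⁻²] / [m²·s⁻¹] = kg·s⁻¹
  (4) kg·m⁻¹·s⁻¹
All reduce to kg·m⁻¹·s⁻¹ except (3), which is kg·s⁻¹.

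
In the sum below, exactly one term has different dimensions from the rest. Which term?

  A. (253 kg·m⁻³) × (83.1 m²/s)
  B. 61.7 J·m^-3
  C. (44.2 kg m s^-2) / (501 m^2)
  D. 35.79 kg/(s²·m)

Reduce each to base SI dimensions:
  A. [kg·m⁻³] · [m²·s⁻¹] = kg·m⁻¹·s⁻¹
  B. J·m⁻³ = N·m·m⁻³ = kg·m⁻¹·s⁻²
  C. [kg·m·s⁻²] / [m²] = kg·m⁻¹·s⁻²
  D. kg·m⁻¹·s⁻²
All reduce to kg·m⁻¹·s⁻² except A., which is kg·m⁻¹·s⁻¹.

A.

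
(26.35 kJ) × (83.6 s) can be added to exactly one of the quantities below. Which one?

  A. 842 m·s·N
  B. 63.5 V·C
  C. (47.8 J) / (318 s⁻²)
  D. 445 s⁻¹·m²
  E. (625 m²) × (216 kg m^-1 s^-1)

Reference: [kg·m²·s⁻²] · [s] = kg·m²·s⁻¹.
Each option:
  A. N·m·s = kg·m·s⁻²·m·s = kg·m²·s⁻¹  ← same
  B. C·V = s·A·J·C⁻¹ = kg·m²·s⁻²
  C. [kg·m²·s⁻²] / [s⁻²] = kg·m²
  D. m²·s⁻¹
  E. [m²] · [kg·m⁻¹·s⁻¹] = kg·m·s⁻¹
Only A. matches kg·m²·s⁻¹.

A.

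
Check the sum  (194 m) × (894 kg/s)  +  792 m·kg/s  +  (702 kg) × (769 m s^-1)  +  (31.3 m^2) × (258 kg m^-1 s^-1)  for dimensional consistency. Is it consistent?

Reduce each to base SI dimensions:
  (194 m) × (894 kg/s):  [m] · [kg·s⁻¹] = kg·m·s⁻¹
  792 m·kg/s:  kg·m·s⁻¹
  (702 kg) × (769 m s^-1):  [kg] · [m·s⁻¹] = kg·m·s⁻¹
  (31.3 m^2) × (258 kg m^-1 s^-1):  [m²] · [kg·m⁻¹·s⁻¹] = kg·m·s⁻¹
Every term reduces to kg·m·s⁻¹.

Yes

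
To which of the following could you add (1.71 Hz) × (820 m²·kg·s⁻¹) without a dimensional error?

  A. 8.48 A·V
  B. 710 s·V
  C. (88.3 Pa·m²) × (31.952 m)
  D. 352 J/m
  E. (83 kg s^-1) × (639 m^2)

C.

Reference: [s⁻¹] · [kg·m²·s⁻¹] = kg·m²·s⁻².
Each option:
  A. V·A = J·C⁻¹·A = kg·m²·s⁻³
  B. V·s = J·C⁻¹·s = kg·m²·s⁻²·A⁻¹
  C. [kg·m·s⁻²] · [m] = kg·m²·s⁻²  ← same
  D. J·m⁻¹ = N·m·m⁻¹ = kg·m·s⁻²
  E. [kg·s⁻¹] · [m²] = kg·m²·s⁻¹
Only C. matches kg·m²·s⁻².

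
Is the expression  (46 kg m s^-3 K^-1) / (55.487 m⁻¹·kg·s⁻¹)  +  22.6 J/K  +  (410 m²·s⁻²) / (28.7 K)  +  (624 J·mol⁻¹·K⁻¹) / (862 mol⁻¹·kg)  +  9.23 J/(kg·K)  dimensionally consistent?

Work out the base dimensions of each:
  (46 kg m s^-3 K^-1) / (55.487 m⁻¹·kg·s⁻¹):  [kg·m·s⁻³·K⁻¹] / [kg·m⁻¹·s⁻¹] = m²·s⁻²·K⁻¹
  22.6 J/K:  J·K⁻¹ = N·m·K⁻¹ = kg·m²·s⁻²·K⁻¹
  (410 m²·s⁻²) / (28.7 K):  [m²·s⁻²] / [K] = m²·s⁻²·K⁻¹
  (624 J·mol⁻¹·K⁻¹) / (862 mol⁻¹·kg):  [kg·m²·s⁻²·K⁻¹·mol⁻¹] / [kg·mol⁻¹] = m²·s⁻²·K⁻¹
  9.23 J/(kg·K):  J·kg⁻¹·K⁻¹ = N·m·kg⁻¹·K⁻¹ = m²·s⁻²·K⁻¹
The terms do not share a single dimension (kg·m²·s⁻²·K⁻¹ vs m²·s⁻²·K⁻¹).

No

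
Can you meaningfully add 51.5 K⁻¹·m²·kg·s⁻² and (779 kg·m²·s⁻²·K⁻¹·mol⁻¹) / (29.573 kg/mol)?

No

Work out the base dimensions of each:
  51.5 K⁻¹·m²·kg·s⁻²:  kg·m²·s⁻²·K⁻¹
  (779 kg·m²·s⁻²·K⁻¹·mol⁻¹) / (29.573 kg/mol):  [kg·m²·s⁻²·K⁻¹·mol⁻¹] / [kg·mol⁻¹] = m²·s⁻²·K⁻¹
kg·m²·s⁻²·K⁻¹ ≠ m²·s⁻²·K⁻¹, so they cannot be added.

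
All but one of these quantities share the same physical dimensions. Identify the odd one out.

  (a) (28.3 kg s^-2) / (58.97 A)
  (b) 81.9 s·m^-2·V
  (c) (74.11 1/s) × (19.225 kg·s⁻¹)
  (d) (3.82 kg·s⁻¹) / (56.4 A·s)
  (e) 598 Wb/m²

Expand each in SI base units:
  (a) [kg·s⁻²] / [A] = kg·s⁻²·A⁻¹
  (b) V·s·m⁻² = J·C⁻¹·s·m⁻² = kg·s⁻²·A⁻¹
  (c) [s⁻¹] · [kg·s⁻¹] = kg·s⁻²
  (d) [kg·s⁻¹] / [s·A] = kg·s⁻²·A⁻¹
  (e) Wb·m⁻² = V·s·m⁻² = kg·s⁻²·A⁻¹
All reduce to kg·s⁻²·A⁻¹ except (c), which is kg·s⁻².

(c)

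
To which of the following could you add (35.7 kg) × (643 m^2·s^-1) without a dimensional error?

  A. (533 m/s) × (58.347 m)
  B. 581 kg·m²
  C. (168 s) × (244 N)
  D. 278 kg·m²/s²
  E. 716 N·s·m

E.

Reference: [kg] · [m²·s⁻¹] = kg·m²·s⁻¹.
Each option:
  A. [m·s⁻¹] · [m] = m²·s⁻¹
  B. kg·m²
  C. [s] · [kg·m·s⁻²] = kg·m·s⁻¹
  D. kg·m²·s⁻²
  E. N·m·s = kg·m·s⁻²·m·s = kg·m²·s⁻¹  ← same
Only E. matches kg·m²·s⁻¹.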